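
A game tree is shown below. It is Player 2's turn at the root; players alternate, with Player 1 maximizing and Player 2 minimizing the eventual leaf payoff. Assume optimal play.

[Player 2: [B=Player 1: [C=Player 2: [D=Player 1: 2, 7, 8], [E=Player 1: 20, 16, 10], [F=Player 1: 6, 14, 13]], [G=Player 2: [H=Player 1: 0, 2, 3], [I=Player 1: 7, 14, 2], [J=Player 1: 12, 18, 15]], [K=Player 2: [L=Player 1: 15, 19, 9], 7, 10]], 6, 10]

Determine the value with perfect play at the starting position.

D (Player 1): max(2, 7, 8) = 8
E (Player 1): max(20, 16, 10) = 20
F (Player 1): max(6, 14, 13) = 14
C (Player 2): min(8, 20, 14) = 8
H (Player 1): max(0, 2, 3) = 3
I (Player 1): max(7, 14, 2) = 14
J (Player 1): max(12, 18, 15) = 18
G (Player 2): min(3, 14, 18) = 3
L (Player 1): max(15, 19, 9) = 19
K (Player 2): min(19, 7, 10) = 7
B (Player 1): max(8, 3, 7) = 8
Root (Player 2): min(8, 6, 10) = 6

6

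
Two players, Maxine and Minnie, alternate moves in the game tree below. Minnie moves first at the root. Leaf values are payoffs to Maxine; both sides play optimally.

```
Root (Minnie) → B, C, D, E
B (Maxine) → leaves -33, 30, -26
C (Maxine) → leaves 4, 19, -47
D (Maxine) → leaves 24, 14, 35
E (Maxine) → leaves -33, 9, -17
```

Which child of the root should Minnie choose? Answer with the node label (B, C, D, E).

B (Maxine): max(-33, 30, -26) = 30
C (Maxine): max(4, 19, -47) = 19
D (Maxine): max(24, 14, 35) = 35
E (Maxine): max(-33, 9, -17) = 9
Root (Minnie): min(30, 19, 35, 9) = 9
Minnie picks the child with the lowest value: E (value 9).

E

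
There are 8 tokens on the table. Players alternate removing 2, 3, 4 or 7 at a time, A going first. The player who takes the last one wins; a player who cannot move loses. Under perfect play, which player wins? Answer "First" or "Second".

First

Positions where the player to move wins (W) vs loses (L):
i:   0  1  2  3  4  5  6  7  8
     L  L  W  W  W  W  L  W  W
Position 8 is W, so the first player wins.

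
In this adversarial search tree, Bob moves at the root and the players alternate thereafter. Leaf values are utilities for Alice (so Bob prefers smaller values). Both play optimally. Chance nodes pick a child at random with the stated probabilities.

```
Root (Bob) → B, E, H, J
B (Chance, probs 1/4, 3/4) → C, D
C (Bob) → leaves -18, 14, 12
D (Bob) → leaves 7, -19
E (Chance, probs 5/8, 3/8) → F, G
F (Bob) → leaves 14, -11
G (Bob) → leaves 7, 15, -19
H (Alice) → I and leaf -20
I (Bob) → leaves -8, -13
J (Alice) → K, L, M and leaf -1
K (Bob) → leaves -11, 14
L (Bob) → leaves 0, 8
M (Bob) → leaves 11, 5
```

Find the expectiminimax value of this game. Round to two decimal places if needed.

-18.75

C (Bob): min(-18, 14, 12) = -18
D (Bob): min(7, -19) = -19
B (Chance): 1/4·-18 + 3/4·-19 = -18.75
F (Bob): min(14, -11) = -11
G (Bob): min(7, 15, -19) = -19
E (Chance): 5/8·-11 + 3/8·-19 = -14
I (Bob): min(-8, -13) = -13
H (Alice): max(-13, -20) = -13
K (Bob): min(-11, 14) = -11
L (Bob): min(0, 8) = 0
M (Bob): min(11, 5) = 5
J (Alice): max(-11, 0, 5, -1) = 5
Root (Bob): min(-18.75, -14, -13, 5) = -18.75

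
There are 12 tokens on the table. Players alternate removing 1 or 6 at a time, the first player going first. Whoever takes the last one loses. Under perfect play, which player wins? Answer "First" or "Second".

Second

Compute winning (W) and losing (L) positions by backward induction:
i:   0  1  2  3  4  5  6  7  8  9 10 11 12
     W  L  W  L  W  L  W  W  L  W  L  W  L
Position 12 is L, so the second player wins.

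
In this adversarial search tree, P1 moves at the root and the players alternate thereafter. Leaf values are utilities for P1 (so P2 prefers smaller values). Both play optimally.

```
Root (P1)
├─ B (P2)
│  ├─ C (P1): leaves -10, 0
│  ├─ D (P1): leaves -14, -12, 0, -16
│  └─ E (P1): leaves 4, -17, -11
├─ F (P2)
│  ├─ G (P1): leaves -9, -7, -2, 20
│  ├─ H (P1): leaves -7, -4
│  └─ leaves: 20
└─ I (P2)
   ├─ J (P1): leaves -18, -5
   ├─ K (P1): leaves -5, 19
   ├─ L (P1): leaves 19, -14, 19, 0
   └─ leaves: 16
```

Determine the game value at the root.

C (P1): max(-10, 0) = 0
D (P1): max(-14, -12, 0, -16) = 0
E (P1): max(4, -17, -11) = 4
B (P2): min(0, 0, 4) = 0
G (P1): max(-9, -7, -2, 20) = 20
H (P1): max(-7, -4) = -4
F (P2): min(20, -4, 20) = -4
J (P1): max(-18, -5) = -5
K (P1): max(-5, 19) = 19
L (P1): max(19, -14, 19, 0) = 19
I (P2): min(-5, 19, 19, 16) = -5
Root (P1): max(0, -4, -5) = 0

0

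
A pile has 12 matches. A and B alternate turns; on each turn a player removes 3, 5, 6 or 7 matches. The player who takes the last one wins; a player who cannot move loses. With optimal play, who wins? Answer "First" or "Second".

Second

Positions where the player to move wins (W) vs loses (L):
i:   0  1  2  3  4  5  6  7  8  9 10 11 12
     L  L  L  W  W  W  W  W  W  W  L  L  L
Position 12 is L, so the second player wins.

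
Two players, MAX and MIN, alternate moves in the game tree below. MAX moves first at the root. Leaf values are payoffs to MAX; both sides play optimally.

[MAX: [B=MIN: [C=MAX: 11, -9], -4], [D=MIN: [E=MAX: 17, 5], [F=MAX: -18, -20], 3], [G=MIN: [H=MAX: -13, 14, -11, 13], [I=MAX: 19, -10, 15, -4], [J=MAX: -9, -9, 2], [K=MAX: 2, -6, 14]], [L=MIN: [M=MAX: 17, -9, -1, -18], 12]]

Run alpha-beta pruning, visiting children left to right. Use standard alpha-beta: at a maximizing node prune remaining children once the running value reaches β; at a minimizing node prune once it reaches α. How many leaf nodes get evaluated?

21

C [α=-∞,β=+∞]: v=11
B [α=-∞,β=+∞]: v=-4
E [α=-4,β=+∞]: v=17
F [α=-4,β=17]: v=-18
D [α=-4,β=+∞]: v=-18 after child 2 ≤ α → α-cutoff, skip 1
H [α=-4,β=+∞]: v=14
I [α=-4,β=14]: v=19 after child 1 ≥ β → β-cutoff, skip 3
J [α=-4,β=14]: v=2
K [α=-4,β=2]: v=2 after child 1 ≥ β → β-cutoff, skip 2
G [α=-4,β=+∞]: v=2
M [α=2,β=+∞]: v=17
L [α=2,β=+∞]: v=12
Root [α=-∞,β=+∞]: v=12
Leaves evaluated: 21 of 27.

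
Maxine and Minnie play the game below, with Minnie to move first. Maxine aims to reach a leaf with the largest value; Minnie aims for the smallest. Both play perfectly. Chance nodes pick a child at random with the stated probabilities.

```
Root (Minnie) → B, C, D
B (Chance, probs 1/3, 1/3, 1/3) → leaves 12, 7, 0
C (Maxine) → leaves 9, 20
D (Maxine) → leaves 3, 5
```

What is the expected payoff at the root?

5

B (Chance): 1/3·12 + 1/3·7 + 1/3·0 = 6.33
C (Maxine): max(9, 20) = 20
D (Maxine): max(3, 5) = 5
Root (Minnie): min(6.33, 20, 5) = 5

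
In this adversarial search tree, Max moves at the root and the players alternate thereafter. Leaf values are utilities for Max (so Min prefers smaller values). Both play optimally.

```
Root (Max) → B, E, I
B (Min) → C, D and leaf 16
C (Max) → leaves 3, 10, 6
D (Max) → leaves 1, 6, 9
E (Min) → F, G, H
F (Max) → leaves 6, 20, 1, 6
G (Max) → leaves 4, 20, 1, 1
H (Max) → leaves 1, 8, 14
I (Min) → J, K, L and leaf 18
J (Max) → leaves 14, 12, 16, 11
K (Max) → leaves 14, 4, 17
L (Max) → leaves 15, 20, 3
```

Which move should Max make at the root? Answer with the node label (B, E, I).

C (Max): max(3, 10, 6) = 10
D (Max): max(1, 6, 9) = 9
B (Min): min(10, 9, 16) = 9
F (Max): max(6, 20, 1, 6) = 20
G (Max): max(4, 20, 1, 1) = 20
H (Max): max(1, 8, 14) = 14
E (Min): min(20, 20, 14) = 14
J (Max): max(14, 12, 16, 11) = 16
K (Max): max(14, 4, 17) = 17
L (Max): max(15, 20, 3) = 20
I (Min): min(16, 17, 20, 18) = 16
Root (Max): max(9, 14, 16) = 16
Max picks the child with the highest value: I (value 16).

I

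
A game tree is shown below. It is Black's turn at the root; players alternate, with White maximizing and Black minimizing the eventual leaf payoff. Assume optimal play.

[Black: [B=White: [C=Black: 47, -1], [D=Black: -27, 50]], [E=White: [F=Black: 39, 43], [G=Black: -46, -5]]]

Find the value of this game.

-1

C (Black): min(47, -1) = -1
D (Black): min(-27, 50) = -27
B (White): max(-1, -27) = -1
F (Black): min(39, 43) = 39
G (Black): min(-46, -5) = -46
E (White): max(39, -46) = 39
Root (Black): min(-1, 39) = -1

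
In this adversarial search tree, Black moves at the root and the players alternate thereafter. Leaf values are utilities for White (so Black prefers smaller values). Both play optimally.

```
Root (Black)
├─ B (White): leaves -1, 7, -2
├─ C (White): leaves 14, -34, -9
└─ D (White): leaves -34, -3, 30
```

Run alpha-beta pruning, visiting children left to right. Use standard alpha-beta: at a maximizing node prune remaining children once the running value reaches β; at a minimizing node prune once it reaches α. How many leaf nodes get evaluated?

B [α=-∞,β=+∞]: v=7
C [α=-∞,β=7]: v=14 after child 1 ≥ β → β-cutoff, skip 2
D [α=-∞,β=7]: v=30
Root [α=-∞,β=+∞]: v=7
Leaves evaluated: 7 of 9.

7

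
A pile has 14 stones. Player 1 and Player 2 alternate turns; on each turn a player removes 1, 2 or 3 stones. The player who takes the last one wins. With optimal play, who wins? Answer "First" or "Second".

Compute winning (W) and losing (L) positions by backward induction:
i:   0  1  2  3  4  5  6  7  8  9 10 11 12 13 14
     L  W  W  W  L  W  W  W  L  W  W  W  L  W  W
Position 14 is W, so the first player wins.

First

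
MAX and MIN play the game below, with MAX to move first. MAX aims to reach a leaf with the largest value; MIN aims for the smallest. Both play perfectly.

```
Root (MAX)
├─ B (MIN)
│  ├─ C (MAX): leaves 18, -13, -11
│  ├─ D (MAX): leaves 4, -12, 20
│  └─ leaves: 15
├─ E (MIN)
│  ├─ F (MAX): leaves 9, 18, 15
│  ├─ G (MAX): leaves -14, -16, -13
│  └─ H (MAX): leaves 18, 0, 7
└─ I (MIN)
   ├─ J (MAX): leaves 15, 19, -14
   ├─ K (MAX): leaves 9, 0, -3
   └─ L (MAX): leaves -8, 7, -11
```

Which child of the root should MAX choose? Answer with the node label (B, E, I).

B

C (MAX): max(18, -13, -11) = 18
D (MAX): max(4, -12, 20) = 20
B (MIN): min(18, 20, 15) = 15
F (MAX): max(9, 18, 15) = 18
G (MAX): max(-14, -16, -13) = -13
H (MAX): max(18, 0, 7) = 18
E (MIN): min(18, -13, 18) = -13
J (MAX): max(15, 19, -14) = 19
K (MAX): max(9, 0, -3) = 9
L (MAX): max(-8, 7, -11) = 7
I (MIN): min(19, 9, 7) = 7
Root (MAX): max(15, -13, 7) = 15
MAX picks the child with the highest value: B (value 15).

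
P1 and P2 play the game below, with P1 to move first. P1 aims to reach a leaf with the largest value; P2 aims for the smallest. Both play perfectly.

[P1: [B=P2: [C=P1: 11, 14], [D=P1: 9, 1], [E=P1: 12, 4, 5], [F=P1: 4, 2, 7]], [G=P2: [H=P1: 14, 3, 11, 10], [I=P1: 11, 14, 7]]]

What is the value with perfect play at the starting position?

C (P1): max(11, 14) = 14
D (P1): max(9, 1) = 9
E (P1): max(12, 4, 5) = 12
F (P1): max(4, 2, 7) = 7
B (P2): min(14, 9, 12, 7) = 7
H (P1): max(14, 3, 11, 10) = 14
I (P1): max(11, 14, 7) = 14
G (P2): min(14, 14) = 14
Root (P1): max(7, 14) = 14

14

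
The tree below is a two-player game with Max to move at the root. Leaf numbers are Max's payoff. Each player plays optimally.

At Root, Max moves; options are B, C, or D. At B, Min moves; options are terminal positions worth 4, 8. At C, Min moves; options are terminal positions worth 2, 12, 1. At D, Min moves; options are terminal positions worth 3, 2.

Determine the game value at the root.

4

B (Min): min(4, 8) = 4
C (Min): min(2, 12, 1) = 1
D (Min): min(3, 2) = 2
Root (Max): max(4, 1, 2) = 4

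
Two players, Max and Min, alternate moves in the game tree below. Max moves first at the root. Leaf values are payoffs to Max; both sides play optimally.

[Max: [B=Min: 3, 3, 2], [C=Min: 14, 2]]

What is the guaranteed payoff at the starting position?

2

B (Min): min(3, 3, 2) = 2
C (Min): min(14, 2) = 2
Root (Max): max(2, 2) = 2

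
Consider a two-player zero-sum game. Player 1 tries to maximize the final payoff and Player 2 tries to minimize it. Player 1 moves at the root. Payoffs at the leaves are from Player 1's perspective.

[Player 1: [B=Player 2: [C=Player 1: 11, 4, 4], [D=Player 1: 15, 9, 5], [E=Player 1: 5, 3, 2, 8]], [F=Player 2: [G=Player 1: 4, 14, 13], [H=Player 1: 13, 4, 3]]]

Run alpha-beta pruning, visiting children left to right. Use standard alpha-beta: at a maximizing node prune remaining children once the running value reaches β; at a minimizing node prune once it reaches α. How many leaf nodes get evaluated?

14

C [α=-∞,β=+∞]: v=11
D [α=-∞,β=11]: v=15 after child 1 ≥ β → β-cutoff, skip 2
E [α=-∞,β=11]: v=8
B [α=-∞,β=+∞]: v=8
G [α=8,β=+∞]: v=14
H [α=8,β=14]: v=13
F [α=8,β=+∞]: v=13
Root [α=-∞,β=+∞]: v=13
Leaves evaluated: 14 of 16.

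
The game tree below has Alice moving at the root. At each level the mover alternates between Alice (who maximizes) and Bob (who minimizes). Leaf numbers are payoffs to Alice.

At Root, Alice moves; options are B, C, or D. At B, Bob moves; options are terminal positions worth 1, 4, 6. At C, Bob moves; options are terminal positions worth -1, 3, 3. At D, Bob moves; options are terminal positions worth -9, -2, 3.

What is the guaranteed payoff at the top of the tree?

1

B (Bob): min(1, 4, 6) = 1
C (Bob): min(-1, 3, 3) = -1
D (Bob): min(-9, -2, 3) = -9
Root (Alice): max(1, -1, -9) = 1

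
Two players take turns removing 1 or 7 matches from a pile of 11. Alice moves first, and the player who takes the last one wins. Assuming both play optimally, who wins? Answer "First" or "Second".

W/L table (W = player to move can force a win):
i:   0  1  2  3  4  5  6  7  8  9 10 11
     L  W  L  W  L  W  L  W  L  W  L  W
Position 11 is W, so the first player wins.

First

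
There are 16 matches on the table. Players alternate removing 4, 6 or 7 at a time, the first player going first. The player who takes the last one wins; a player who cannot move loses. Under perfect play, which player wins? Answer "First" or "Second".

First

i:   0  1  2  3  4  5  6  7  8  9 10 11 12 13 14 15 16
     L  L  L  L  W  W  W  W  W  W  W  L  L  L  L  W  W
Position 16 is W, so the first player wins.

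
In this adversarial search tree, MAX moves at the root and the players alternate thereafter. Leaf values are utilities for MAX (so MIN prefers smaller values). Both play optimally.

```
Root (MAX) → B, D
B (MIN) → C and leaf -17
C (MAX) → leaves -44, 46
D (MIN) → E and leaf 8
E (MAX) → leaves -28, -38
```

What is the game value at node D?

E: max(-28, -38) = -28
D: min(-28, 8) = -28

-28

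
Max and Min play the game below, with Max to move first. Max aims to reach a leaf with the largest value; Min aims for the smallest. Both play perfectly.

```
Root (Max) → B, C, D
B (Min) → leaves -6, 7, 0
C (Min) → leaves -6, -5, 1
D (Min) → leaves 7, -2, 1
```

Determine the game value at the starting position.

-2

B (Min): min(-6, 7, 0) = -6
C (Min): min(-6, -5, 1) = -6
D (Min): min(7, -2, 1) = -2
Root (Max): max(-6, -6, -2) = -2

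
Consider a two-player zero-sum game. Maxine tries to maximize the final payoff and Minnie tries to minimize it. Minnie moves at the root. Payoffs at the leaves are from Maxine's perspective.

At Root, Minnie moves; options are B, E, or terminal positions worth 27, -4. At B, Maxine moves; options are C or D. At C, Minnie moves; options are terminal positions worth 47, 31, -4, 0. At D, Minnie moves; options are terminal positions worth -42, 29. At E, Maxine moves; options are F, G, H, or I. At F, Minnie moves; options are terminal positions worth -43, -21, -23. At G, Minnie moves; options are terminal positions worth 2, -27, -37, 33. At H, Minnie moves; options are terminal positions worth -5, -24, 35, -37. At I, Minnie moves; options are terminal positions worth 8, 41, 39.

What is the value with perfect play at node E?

8

F: min(-43, -21, -23) = -43
G: min(2, -27, -37, 33) = -37
H: min(-5, -24, 35, -37) = -37
I: min(8, 41, 39) = 8
E: max(-43, -37, -37, 8) = 8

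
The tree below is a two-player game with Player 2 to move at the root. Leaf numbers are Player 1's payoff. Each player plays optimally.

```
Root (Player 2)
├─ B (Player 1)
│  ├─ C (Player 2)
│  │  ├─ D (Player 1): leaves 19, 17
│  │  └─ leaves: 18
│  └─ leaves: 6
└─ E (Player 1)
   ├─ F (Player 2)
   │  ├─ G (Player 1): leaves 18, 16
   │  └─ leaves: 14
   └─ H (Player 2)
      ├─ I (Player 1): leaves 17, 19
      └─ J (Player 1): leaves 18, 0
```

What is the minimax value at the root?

18

D (Player 1): max(19, 17) = 19
C (Player 2): min(19, 18) = 18
B (Player 1): max(18, 6) = 18
G (Player 1): max(18, 16) = 18
F (Player 2): min(18, 14) = 14
I (Player 1): max(17, 19) = 19
J (Player 1): max(18, 0) = 18
H (Player 2): min(19, 18) = 18
E (Player 1): max(14, 18) = 18
Root (Player 2): min(18, 18) = 18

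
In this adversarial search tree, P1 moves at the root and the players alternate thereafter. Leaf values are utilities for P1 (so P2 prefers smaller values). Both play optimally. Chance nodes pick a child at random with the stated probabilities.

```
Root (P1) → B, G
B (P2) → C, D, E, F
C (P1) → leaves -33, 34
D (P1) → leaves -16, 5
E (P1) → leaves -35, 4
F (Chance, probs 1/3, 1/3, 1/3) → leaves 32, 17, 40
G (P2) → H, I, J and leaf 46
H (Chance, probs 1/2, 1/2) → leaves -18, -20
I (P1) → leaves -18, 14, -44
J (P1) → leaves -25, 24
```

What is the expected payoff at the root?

4

C (P1): max(-33, 34) = 34
D (P1): max(-16, 5) = 5
E (P1): max(-35, 4) = 4
F (Chance): 1/3·32 + 1/3·17 + 1/3·40 = 29.67
B (P2): min(34, 5, 4, 29.67) = 4
H (Chance): 1/2·-18 + 1/2·-20 = -19
I (P1): max(-18, 14, -44) = 14
J (P1): max(-25, 24) = 24
G (P2): min(-19, 14, 24, 46) = -19
Root (P1): max(4, -19) = 4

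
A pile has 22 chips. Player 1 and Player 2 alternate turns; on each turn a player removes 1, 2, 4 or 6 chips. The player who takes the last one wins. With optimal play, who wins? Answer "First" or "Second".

W/L table (W = player to move can force a win):
i:   0  1  2  3  4  5  6  7  8  9 10 11 12 13 14 15 16 17 18 19 20 21 22
     L  W  W  L  W  W  W  W  L  W  W  L  W  W  W  W  L  W  W  L  W  W  W
Position 22 is W, so the first player wins.

First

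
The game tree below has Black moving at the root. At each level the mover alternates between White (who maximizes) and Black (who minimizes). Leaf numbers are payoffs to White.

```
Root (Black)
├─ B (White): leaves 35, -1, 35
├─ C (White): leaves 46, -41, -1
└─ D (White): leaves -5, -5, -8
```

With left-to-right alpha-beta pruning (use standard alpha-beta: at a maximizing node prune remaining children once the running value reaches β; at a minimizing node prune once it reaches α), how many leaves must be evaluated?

B [α=-∞,β=+∞]: v=35
C [α=-∞,β=35]: v=46 after child 1 ≥ β → β-cutoff, skip 2
D [α=-∞,β=35]: v=-5
Root [α=-∞,β=+∞]: v=-5
Leaves evaluated: 7 of 9.

7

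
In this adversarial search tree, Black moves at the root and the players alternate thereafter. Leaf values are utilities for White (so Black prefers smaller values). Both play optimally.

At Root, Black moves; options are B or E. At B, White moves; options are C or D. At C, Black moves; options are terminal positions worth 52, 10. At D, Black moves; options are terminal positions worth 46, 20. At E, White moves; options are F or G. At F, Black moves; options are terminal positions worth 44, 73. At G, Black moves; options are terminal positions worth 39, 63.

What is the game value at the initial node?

C (Black): min(52, 10) = 10
D (Black): min(46, 20) = 20
B (White): max(10, 20) = 20
F (Black): min(44, 73) = 44
G (Black): min(39, 63) = 39
E (White): max(44, 39) = 44
Root (Black): min(20, 44) = 20

20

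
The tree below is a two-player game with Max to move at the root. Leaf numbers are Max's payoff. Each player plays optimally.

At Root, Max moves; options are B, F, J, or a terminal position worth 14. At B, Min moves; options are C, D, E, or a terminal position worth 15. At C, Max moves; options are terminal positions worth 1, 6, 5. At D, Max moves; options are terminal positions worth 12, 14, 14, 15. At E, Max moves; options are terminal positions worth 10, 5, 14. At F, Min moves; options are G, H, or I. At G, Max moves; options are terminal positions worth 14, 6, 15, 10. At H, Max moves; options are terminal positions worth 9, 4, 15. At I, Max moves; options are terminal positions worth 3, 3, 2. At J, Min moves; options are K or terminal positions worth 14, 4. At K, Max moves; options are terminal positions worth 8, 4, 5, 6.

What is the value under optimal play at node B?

6

C: max(1, 6, 5) = 6
D: max(12, 14, 14, 15) = 15
E: max(10, 5, 14) = 14
B: min(6, 15, 14, 15) = 6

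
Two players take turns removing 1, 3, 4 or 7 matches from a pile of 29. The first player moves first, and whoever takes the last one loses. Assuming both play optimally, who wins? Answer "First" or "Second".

First

Mark each pile size as W (mover wins) or L (mover loses):
i:   0  1  2  3  4  5  6  7  8  9 10 11 12 13 14 15 16 17 18 19 20 21 22 23 24 25 26 27 28 29
     W  L  W  L  W  W  W  W  W  L  W  L  W  W  W  W  W  L  W  L  W  W  W  W  W  L  W  L  W  W
Position 29 is W, so the first player wins.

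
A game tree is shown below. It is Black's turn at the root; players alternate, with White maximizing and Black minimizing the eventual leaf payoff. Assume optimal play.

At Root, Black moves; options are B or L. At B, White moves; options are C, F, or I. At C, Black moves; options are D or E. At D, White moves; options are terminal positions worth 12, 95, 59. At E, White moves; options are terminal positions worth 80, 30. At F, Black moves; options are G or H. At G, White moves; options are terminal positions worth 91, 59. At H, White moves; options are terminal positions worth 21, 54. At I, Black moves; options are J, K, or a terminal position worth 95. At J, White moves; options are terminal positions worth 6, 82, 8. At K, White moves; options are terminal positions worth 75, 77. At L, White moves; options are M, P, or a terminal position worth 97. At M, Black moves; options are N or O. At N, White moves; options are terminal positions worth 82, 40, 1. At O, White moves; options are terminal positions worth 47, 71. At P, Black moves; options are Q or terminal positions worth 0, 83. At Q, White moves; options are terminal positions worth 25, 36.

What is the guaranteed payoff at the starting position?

D (White): max(12, 95, 59) = 95
E (White): max(80, 30) = 80
C (Black): min(95, 80) = 80
G (White): max(91, 59) = 91
H (White): max(21, 54) = 54
F (Black): min(91, 54) = 54
J (White): max(6, 82, 8) = 82
K (White): max(75, 77) = 77
I (Black): min(82, 77, 95) = 77
B (White): max(80, 54, 77) = 80
N (White): max(82, 40, 1) = 82
O (White): max(47, 71) = 71
M (Black): min(82, 71) = 71
Q (White): max(25, 36) = 36
P (Black): min(36, 0, 83) = 0
L (White): max(71, 0, 97) = 97
Root (Black): min(80, 97) = 80

80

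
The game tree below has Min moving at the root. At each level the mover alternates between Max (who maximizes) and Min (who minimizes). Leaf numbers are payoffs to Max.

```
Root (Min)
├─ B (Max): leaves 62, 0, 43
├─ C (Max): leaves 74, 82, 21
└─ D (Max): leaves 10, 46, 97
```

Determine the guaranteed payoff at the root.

62

B (Max): max(62, 0, 43) = 62
C (Max): max(74, 82, 21) = 82
D (Max): max(10, 46, 97) = 97
Root (Min): min(62, 82, 97) = 62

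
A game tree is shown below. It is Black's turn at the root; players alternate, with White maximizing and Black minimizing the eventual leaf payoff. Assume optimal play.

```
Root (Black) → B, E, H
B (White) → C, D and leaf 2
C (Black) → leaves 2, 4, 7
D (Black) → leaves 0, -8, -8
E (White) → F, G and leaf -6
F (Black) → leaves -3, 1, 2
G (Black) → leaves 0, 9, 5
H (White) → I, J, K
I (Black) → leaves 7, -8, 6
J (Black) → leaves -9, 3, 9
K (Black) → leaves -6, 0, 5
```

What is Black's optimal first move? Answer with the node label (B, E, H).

C (Black): min(2, 4, 7) = 2
D (Black): min(0, -8, -8) = -8
B (White): max(2, -8, 2) = 2
F (Black): min(-3, 1, 2) = -3
G (Black): min(0, 9, 5) = 0
E (White): max(-3, 0, -6) = 0
I (Black): min(7, -8, 6) = -8
J (Black): min(-9, 3, 9) = -9
K (Black): min(-6, 0, 5) = -6
H (White): max(-8, -9, -6) = -6
Root (Black): min(2, 0, -6) = -6
Black picks the child with the lowest value: H (value -6).

H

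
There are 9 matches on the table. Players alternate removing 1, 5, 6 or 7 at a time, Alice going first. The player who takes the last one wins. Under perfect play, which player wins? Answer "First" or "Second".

First

Compute winning (W) and losing (L) positions by backward induction:
i:   0  1  2  3  4  5  6  7  8  9
     L  W  L  W  L  W  W  W  W  W
Position 9 is W, so the first player wins.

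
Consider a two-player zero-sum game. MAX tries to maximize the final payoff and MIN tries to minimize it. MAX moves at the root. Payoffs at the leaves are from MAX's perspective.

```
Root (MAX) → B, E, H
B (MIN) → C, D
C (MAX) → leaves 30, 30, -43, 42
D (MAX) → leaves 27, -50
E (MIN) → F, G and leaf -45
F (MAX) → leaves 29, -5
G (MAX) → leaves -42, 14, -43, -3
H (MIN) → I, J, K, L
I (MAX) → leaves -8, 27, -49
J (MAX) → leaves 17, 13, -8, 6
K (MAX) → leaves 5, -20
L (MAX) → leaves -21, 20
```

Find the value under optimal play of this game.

C (MAX): max(30, 30, -43, 42) = 42
D (MAX): max(27, -50) = 27
B (MIN): min(42, 27) = 27
F (MAX): max(29, -5) = 29
G (MAX): max(-42, 14, -43, -3) = 14
E (MIN): min(29, 14, -45) = -45
I (MAX): max(-8, 27, -49) = 27
J (MAX): max(17, 13, -8, 6) = 17
K (MAX): max(5, -20) = 5
L (MAX): max(-21, 20) = 20
H (MIN): min(27, 17, 5, 20) = 5
Root (MAX): max(27, -45, 5) = 27

27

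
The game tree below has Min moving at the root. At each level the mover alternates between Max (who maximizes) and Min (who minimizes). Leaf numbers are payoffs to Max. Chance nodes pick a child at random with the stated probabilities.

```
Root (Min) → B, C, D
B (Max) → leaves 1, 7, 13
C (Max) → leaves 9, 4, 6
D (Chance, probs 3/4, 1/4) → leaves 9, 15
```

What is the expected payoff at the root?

B (Max): max(1, 7, 13) = 13
C (Max): max(9, 4, 6) = 9
D (Chance): 3/4·9 + 1/4·15 = 10.5
Root (Min): min(13, 9, 10.5) = 9

9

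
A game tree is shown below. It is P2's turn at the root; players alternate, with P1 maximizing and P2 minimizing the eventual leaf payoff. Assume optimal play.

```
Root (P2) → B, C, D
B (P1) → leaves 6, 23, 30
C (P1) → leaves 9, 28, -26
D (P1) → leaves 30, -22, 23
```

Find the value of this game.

28

B (P1): max(6, 23, 30) = 30
C (P1): max(9, 28, -26) = 28
D (P1): max(30, -22, 23) = 30
Root (P2): min(30, 28, 30) = 28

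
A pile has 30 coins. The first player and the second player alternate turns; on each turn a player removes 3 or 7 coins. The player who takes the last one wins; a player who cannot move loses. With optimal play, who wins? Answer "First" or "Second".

Second

Positions where the player to move wins (W) vs loses (L):
i:   0  1  2  3  4  5  6  7  8  9 10 11 12 13 14 15 16 17 18 19 20 21 22 23 24 25 26 27 28 29 30
     L  L  L  W  W  W  L  W  W  W  L  L  L  W  W  W  L  W  W  W  L  L  L  W  W  W  L  W  W  W  L
Position 30 is L, so the second player wins.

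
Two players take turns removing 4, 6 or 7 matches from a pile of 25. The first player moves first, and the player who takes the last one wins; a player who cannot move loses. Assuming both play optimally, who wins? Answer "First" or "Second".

Second

Mark each pile size as W (mover wins) or L (mover loses):
i:   0  1  2  3  4  5  6  7  8  9 10 11 12 13 14 15 16 17 18 19 20 21 22 23 24 25
     L  L  L  L  W  W  W  W  W  W  W  L  L  L  L  W  W  W  W  W  W  W  L  L  L  L
Position 25 is L, so the second player wins.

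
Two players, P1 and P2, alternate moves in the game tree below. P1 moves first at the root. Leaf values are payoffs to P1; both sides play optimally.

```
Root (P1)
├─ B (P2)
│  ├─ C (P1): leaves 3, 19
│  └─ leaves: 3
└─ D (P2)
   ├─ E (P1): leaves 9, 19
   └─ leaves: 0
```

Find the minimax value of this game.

3

C (P1): max(3, 19) = 19
B (P2): min(19, 3) = 3
E (P1): max(9, 19) = 19
D (P2): min(19, 0) = 0
Root (P1): max(3, 0) = 3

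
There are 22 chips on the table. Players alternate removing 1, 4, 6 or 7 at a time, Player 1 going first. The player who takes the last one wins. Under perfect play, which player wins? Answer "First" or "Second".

Compute winning (W) and losing (L) positions by backward induction:
i:   0  1  2  3  4  5  6  7  8  9 10 11 12 13 14 15 16 17 18 19 20 21 22
     L  W  L  W  W  L  W  W  W  W  L  W  W  L  W  L  W  W  L  W  W  W  W
Position 22 is W, so the first player wins.

First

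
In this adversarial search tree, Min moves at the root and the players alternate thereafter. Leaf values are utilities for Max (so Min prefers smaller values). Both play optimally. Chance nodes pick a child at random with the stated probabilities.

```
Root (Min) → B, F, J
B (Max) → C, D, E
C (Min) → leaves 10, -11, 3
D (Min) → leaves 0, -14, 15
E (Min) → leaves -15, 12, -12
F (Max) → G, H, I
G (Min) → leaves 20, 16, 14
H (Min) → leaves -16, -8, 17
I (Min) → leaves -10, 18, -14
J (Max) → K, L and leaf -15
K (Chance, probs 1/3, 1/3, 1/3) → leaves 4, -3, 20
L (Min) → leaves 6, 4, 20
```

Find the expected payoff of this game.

C (Min): min(10, -11, 3) = -11
D (Min): min(0, -14, 15) = -14
E (Min): min(-15, 12, -12) = -15
B (Max): max(-11, -14, -15) = -11
G (Min): min(20, 16, 14) = 14
H (Min): min(-16, -8, 17) = -16
I (Min): min(-10, 18, -14) = -14
F (Max): max(14, -16, -14) = 14
K (Chance): 1/3·4 + 1/3·-3 + 1/3·20 = 7
L (Min): min(6, 4, 20) = 4
J (Max): max(7, 4, -15) = 7
Root (Min): min(-11, 14, 7) = -11

-11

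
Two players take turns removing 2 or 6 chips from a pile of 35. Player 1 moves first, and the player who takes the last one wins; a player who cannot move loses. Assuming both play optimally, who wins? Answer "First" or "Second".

First

Mark each pile size as W (mover wins) or L (mover loses):
i:   0  1  2  3  4  5  6  7  8  9 10 11 12 13 14 15 16 17 18 19 20 21 22 23 24 25 26 27 28 29 30 31 32 33 34 35
     L  L  W  W  L  L  W  W  L  L  W  W  L  L  W  W  L  L  W  W  L  L  W  W  L  L  W  W  L  L  W  W  L  L  W  W
Position 35 is W, so the first player wins.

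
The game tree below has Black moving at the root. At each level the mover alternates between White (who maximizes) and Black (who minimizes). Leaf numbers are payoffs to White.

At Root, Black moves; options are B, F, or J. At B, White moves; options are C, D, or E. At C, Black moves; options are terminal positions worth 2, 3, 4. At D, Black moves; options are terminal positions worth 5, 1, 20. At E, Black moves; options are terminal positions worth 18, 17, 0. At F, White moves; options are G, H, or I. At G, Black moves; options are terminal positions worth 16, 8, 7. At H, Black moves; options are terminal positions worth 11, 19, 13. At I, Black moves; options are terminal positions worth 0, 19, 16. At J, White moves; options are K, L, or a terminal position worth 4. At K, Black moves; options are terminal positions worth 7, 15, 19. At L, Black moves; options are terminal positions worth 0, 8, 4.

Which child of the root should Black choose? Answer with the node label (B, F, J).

B

C (Black): min(2, 3, 4) = 2
D (Black): min(5, 1, 20) = 1
E (Black): min(18, 17, 0) = 0
B (White): max(2, 1, 0) = 2
G (Black): min(16, 8, 7) = 7
H (Black): min(11, 19, 13) = 11
I (Black): min(0, 19, 16) = 0
F (White): max(7, 11, 0) = 11
K (Black): min(7, 15, 19) = 7
L (Black): min(0, 8, 4) = 0
J (White): max(7, 0, 4) = 7
Root (Black): min(2, 11, 7) = 2
Black picks the child with the lowest value: B (value 2).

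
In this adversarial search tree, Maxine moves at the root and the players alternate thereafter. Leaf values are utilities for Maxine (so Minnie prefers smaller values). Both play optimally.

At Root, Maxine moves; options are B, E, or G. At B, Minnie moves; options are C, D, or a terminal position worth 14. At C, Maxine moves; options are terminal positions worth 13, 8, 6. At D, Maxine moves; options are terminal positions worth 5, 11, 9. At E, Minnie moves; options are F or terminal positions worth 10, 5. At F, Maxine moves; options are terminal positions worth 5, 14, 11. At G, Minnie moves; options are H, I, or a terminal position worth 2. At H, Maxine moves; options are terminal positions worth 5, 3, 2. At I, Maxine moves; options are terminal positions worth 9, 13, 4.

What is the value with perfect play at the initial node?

C (Maxine): max(13, 8, 6) = 13
D (Maxine): max(5, 11, 9) = 11
B (Minnie): min(13, 11, 14) = 11
F (Maxine): max(5, 14, 11) = 14
E (Minnie): min(14, 10, 5) = 5
H (Maxine): max(5, 3, 2) = 5
I (Maxine): max(9, 13, 4) = 13
G (Minnie): min(5, 13, 2) = 2
Root (Maxine): max(11, 5, 2) = 11

11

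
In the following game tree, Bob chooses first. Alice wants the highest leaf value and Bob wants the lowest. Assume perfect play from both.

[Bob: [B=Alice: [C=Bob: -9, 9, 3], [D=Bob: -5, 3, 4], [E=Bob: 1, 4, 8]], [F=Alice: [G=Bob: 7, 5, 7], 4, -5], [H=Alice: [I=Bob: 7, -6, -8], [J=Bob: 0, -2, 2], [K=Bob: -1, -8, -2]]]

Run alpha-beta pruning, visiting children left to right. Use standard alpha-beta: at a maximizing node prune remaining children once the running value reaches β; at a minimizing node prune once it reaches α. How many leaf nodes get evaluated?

C [α=-∞,β=+∞]: v=-9
D [α=-9,β=+∞]: v=-5
E [α=-5,β=+∞]: v=1
B [α=-∞,β=+∞]: v=1
G [α=-∞,β=1]: v=5
F [α=-∞,β=1]: v=5 after child 1 ≥ β → β-cutoff, skip 2
I [α=-∞,β=1]: v=-8
J [α=-8,β=1]: v=-2
K [α=-2,β=1]: v=-8 after child 2 ≤ α → α-cutoff, skip 1
H [α=-∞,β=1]: v=-2
Root [α=-∞,β=+∞]: v=-2
Leaves evaluated: 20 of 23.

20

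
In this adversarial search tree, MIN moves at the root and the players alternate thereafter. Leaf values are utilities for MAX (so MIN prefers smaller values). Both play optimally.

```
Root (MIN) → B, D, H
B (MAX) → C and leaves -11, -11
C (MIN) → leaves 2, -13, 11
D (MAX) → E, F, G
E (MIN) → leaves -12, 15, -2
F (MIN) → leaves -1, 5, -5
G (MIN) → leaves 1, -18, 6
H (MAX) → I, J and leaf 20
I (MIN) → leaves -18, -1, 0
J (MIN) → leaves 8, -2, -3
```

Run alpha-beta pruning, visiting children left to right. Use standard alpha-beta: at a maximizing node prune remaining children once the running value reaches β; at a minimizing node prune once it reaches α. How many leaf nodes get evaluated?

17

C [α=-∞,β=+∞]: v=-13
B [α=-∞,β=+∞]: v=-11
E [α=-∞,β=-11]: v=-12
F [α=-12,β=-11]: v=-5
D [α=-∞,β=-11]: v=-5 after child 2 ≥ β → β-cutoff, skip 1
I [α=-∞,β=-11]: v=-18
J [α=-18,β=-11]: v=-3
H [α=-∞,β=-11]: v=-3 after child 2 ≥ β → β-cutoff, skip 1
Root [α=-∞,β=+∞]: v=-11
Leaves evaluated: 17 of 21.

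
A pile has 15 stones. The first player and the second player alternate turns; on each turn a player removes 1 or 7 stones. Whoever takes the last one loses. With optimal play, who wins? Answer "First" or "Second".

Mark each pile size as W (mover wins) or L (mover loses):
i:   0  1  2  3  4  5  6  7  8  9 10 11 12 13 14 15
     W  L  W  L  W  L  W  L  W  L  W  L  W  L  W  L
Position 15 is L, so the second player wins.

Second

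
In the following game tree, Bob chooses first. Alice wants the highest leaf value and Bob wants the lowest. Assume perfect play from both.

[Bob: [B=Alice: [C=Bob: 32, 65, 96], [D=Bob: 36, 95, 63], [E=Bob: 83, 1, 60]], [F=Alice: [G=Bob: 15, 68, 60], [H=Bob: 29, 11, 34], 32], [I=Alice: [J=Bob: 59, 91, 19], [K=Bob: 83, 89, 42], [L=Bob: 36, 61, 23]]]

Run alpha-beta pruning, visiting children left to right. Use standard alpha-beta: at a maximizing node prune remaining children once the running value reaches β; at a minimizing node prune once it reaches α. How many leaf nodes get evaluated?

20

C [α=-∞,β=+∞]: v=32
D [α=32,β=+∞]: v=36
E [α=36,β=+∞]: v=1 after child 2 ≤ α → α-cutoff, skip 1
B [α=-∞,β=+∞]: v=36
G [α=-∞,β=36]: v=15
H [α=15,β=36]: v=11 after child 2 ≤ α → α-cutoff, skip 1
F [α=-∞,β=36]: v=32
J [α=-∞,β=32]: v=19
K [α=19,β=32]: v=42
I [α=-∞,β=32]: v=42 after child 2 ≥ β → β-cutoff, skip 1
Root [α=-∞,β=+∞]: v=32
Leaves evaluated: 20 of 25.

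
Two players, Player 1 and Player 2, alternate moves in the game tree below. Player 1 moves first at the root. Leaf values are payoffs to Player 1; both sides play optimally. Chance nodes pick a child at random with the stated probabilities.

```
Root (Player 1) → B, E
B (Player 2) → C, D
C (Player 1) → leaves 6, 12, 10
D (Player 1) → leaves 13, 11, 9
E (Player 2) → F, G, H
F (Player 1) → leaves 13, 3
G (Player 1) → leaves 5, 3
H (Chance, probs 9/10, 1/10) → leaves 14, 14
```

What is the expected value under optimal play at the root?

C (Player 1): max(6, 12, 10) = 12
D (Player 1): max(13, 11, 9) = 13
B (Player 2): min(12, 13) = 12
F (Player 1): max(13, 3) = 13
G (Player 1): max(5, 3) = 5
H (Chance): 9/10·14 + 1/10·14 = 14
E (Player 2): min(13, 5, 14) = 5
Root (Player 1): max(12, 5) = 12

12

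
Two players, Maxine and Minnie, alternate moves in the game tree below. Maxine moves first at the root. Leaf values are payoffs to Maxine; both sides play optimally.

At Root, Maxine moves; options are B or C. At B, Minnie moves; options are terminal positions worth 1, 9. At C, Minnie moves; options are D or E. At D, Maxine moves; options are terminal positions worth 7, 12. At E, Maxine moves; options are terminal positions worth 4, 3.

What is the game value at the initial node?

B (Minnie): min(1, 9) = 1
D (Maxine): max(7, 12) = 12
E (Maxine): max(4, 3) = 4
C (Minnie): min(12, 4) = 4
Root (Maxine): max(1, 4) = 4

4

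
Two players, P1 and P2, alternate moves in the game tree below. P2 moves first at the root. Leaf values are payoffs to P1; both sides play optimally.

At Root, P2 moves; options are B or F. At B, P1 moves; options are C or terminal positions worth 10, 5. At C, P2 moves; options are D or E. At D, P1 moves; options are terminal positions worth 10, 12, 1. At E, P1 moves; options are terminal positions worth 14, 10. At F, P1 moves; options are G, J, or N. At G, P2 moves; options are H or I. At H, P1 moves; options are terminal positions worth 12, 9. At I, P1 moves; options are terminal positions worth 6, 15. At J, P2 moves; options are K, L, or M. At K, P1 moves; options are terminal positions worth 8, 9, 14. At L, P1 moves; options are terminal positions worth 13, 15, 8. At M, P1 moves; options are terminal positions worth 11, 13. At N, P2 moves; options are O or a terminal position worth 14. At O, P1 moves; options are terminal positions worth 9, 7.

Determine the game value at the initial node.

D (P1): max(10, 12, 1) = 12
E (P1): max(14, 10) = 14
C (P2): min(12, 14) = 12
B (P1): max(12, 10, 5) = 12
H (P1): max(12, 9) = 12
I (P1): max(6, 15) = 15
G (P2): min(12, 15) = 12
K (P1): max(8, 9, 14) = 14
L (P1): max(13, 15, 8) = 15
M (P1): max(11, 13) = 13
J (P2): min(14, 15, 13) = 13
O (P1): max(9, 7) = 9
N (P2): min(9, 14) = 9
F (P1): max(12, 13, 9) = 13
Root (P2): min(12, 13) = 12

12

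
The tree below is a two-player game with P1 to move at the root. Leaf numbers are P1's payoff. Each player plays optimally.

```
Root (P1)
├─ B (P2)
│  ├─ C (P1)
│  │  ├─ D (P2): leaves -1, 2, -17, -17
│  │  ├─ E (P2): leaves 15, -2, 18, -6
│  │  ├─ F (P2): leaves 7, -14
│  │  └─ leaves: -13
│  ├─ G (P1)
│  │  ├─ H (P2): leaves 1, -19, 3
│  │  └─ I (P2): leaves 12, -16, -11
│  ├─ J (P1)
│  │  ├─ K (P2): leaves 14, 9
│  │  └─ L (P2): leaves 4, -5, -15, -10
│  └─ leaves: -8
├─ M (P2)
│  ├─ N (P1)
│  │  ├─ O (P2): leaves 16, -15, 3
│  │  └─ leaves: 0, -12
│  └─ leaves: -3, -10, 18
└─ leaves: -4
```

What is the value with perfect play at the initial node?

D (P2): min(-1, 2, -17, -17) = -17
E (P2): min(15, -2, 18, -6) = -6
F (P2): min(7, -14) = -14
C (P1): max(-17, -6, -14, -13) = -6
H (P2): min(1, -19, 3) = -19
I (P2): min(12, -16, -11) = -16
G (P1): max(-19, -16) = -16
K (P2): min(14, 9) = 9
L (P2): min(4, -5, -15, -10) = -15
J (P1): max(9, -15) = 9
B (P2): min(-6, -16, 9, -8) = -16
O (P2): min(16, -15, 3) = -15
N (P1): max(-15, 0, -12) = 0
M (P2): min(0, -3, -10, 18) = -10
Root (P1): max(-16, -10, -4) = -4

-4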